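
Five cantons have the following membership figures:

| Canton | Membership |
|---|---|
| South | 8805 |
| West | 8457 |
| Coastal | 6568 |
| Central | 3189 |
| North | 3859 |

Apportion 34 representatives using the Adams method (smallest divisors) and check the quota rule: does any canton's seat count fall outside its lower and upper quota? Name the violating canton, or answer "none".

none

Standard quotas: South 9.695, West 9.312, Coastal 7.232, Central 3.511, North 4.249.
Adams allocation: South 10, West 9, Coastal 7, Central 4, North 4.
Every allocation lies between the lower and upper quota.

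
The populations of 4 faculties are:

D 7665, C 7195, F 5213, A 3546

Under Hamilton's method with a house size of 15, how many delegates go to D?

5

Standard divisor: 23619 ÷ 15 ≈ 1574.6.
Standard quotas: D 4.8679, C 4.5694, F 3.3107, A 2.2520.
Lower quotas: D 4, C 4, F 3, A 2 (sum 13, leaving 2 seats).
Remainders in descending order: D 0.8679, C 0.5694, F 0.3107, A 0.2520.
Largest remainders: D, C receive the extra seats.
D receives 5.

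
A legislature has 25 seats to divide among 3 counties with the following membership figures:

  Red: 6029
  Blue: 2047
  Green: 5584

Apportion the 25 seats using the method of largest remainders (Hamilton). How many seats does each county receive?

Total 13660; standard divisor 13660/25 ≈ 546.4.
Standard quotas: Red 11.0340, Blue 3.7463, Green 10.2196.
Lower quotas: Red 11, Blue 3, Green 10 (sum 24, leaving 1 seat).
Remainders in descending order: Blue 0.7463, Green 0.2196, Red 0.0340.
Largest remainder: Blue receives the extra seat.

Red=11, Blue=4, Green=10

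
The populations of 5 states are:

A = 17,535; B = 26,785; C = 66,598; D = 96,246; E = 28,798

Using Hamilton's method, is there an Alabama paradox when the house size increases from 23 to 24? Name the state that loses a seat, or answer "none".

B

At 23 seats: A 2, B 3, C 6, D 9, E 3.
At 24 seats: A 2, B 2, C 7, D 10, E 3.
B drops from 3 to 2.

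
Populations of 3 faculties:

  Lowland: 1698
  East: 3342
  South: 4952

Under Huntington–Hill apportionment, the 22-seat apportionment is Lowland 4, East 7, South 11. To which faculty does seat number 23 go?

East

Priority for the next seat is population ÷ (√(s·(s+1))).
Priorities: Lowland 379.684, East 446.594, South 431.016.
Highest priority: East.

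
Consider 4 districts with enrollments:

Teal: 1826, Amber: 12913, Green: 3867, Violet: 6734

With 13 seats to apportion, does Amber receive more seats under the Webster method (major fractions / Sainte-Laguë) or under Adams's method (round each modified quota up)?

Webster

Webster: Teal 1, Amber 7, Green 2, Violet 3.
Adams: Teal 1, Amber 6, Green 2, Violet 4.
Amber gets 7 under Webster and 6 under Adams.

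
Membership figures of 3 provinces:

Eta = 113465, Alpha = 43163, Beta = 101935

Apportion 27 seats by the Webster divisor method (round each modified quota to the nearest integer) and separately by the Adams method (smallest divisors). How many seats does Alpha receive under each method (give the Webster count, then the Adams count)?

Webster: Eta 12, Alpha 4, Beta 11.
Adams: Eta 12, Alpha 5, Beta 10.
Alpha gets 4 under Webster and 5 under Adams.

4 and 5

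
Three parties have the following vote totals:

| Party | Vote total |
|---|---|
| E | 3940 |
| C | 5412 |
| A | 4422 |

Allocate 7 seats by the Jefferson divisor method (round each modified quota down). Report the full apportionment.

Standard divisor 13774/7 ≈ 1967.714; standard quotas: E 2.002, C 2.750, A 2.247.
Rounding down gives 2, 2, 2 = 6 seats, so the divisor must be adjusted.
With modified divisor 1600: modified quotas E 2.462, C 3.382, A 2.764.
Rounding down: E 2, C 3, A 2 (total 7).

E: 2; C: 3; A: 2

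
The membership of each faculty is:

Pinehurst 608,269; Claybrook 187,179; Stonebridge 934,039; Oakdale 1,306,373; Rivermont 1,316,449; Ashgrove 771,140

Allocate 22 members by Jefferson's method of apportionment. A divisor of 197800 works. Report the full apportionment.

With modified divisor 197800: modified quotas Pinehurst 3.075, Claybrook 0.946, Stonebridge 4.722, Oakdale 6.605, Rivermont 6.655, Ashgrove 3.899.
Rounding down: Pinehurst 3, Claybrook 0, Stonebridge 4, Oakdale 6, Rivermont 6, Ashgrove 3 (total 22).

Pinehurst=3, Claybrook=0, Stonebridge=4, Oakdale=6, Rivermont=6, Ashgrove=3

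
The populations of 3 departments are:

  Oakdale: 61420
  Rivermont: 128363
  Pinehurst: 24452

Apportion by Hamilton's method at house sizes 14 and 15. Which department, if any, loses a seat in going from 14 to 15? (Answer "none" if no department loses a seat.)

none

At 14 seats: Oakdale 4, Rivermont 8, Pinehurst 2.
At 15 seats: Oakdale 4, Rivermont 9, Pinehurst 2.
No department's allocation decreased.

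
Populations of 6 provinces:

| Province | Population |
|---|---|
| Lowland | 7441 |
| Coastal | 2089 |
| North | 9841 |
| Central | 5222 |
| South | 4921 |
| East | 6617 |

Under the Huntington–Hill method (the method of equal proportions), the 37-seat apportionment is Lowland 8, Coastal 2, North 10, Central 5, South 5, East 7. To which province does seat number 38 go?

Priority for the next seat is population ÷ (√(s·(s+1))).
Priorities: Lowland 876.930, Coastal 852.831, North 938.303, Central 953.402, South 898.448, East 884.234.
Highest priority: Central.

Central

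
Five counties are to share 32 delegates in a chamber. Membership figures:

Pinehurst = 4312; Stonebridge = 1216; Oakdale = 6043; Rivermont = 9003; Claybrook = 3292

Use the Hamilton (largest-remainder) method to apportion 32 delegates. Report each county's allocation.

Pinehurst=6, Stonebridge=2, Oakdale=8, Rivermont=12, Claybrook=4

Standard divisor: 23866 ÷ 32 ≈ 745.812.
Standard quotas: Pinehurst 5.7816, Stonebridge 1.6304, Oakdale 8.1026, Rivermont 12.0714, Claybrook 4.4140.
Lower quotas: Pinehurst 5, Stonebridge 1, Oakdale 8, Rivermont 12, Claybrook 4 (sum 30, leaving 2 seats).
Remainders in descending order: Pinehurst 0.7816, Stonebridge 0.6304, Claybrook 0.4140, Oakdale 0.1026, Rivermont 0.0714.
Largest remainders: Pinehurst, Stonebridge receive the extra seats.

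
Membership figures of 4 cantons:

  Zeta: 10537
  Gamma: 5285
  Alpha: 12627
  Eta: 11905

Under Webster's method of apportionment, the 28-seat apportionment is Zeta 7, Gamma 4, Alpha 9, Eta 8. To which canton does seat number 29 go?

Priority for the next seat is population ÷ (current seats + 0.5).
Priorities: Zeta 1404.933, Gamma 1174.444, Alpha 1329.158, Eta 1400.588.
Highest priority: Zeta.

Zeta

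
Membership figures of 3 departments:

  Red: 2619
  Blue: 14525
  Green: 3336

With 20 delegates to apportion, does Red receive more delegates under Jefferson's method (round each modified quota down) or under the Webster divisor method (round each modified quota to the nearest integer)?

Jefferson: Red 2, Blue 15, Green 3.
Webster: Red 3, Blue 14, Green 3.
Red gets 2 under Jefferson and 3 under Webster.

Webster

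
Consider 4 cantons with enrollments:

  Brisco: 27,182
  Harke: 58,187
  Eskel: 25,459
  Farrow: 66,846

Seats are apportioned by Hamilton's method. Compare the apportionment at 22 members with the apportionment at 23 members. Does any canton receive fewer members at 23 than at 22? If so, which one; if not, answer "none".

At 22 seats: Brisco 4, Harke 7, Eskel 3, Farrow 8.
At 23 seats: Brisco 3, Harke 8, Eskel 3, Farrow 9.
Brisco drops from 4 to 3.

Brisco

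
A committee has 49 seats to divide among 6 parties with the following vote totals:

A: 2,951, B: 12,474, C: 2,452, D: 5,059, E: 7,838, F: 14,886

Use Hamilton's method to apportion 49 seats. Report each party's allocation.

Total 45660; standard divisor 45660/49 ≈ 931.837.
Standard quotas: A 3.1669, B 13.3865, C 2.6314, D 5.4291, E 8.4113, F 15.9749.
Lower quotas: A 3, B 13, C 2, D 5, E 8, F 15 (sum 46, leaving 3 seats).
Remainders in descending order: F 0.9749, C 0.6314, D 0.4291, E 0.4113, B 0.3865, A 0.1669.
Largest remainders: F, C, D receive the extra seats.

A 3, B 13, C 3, D 6, E 8, F 16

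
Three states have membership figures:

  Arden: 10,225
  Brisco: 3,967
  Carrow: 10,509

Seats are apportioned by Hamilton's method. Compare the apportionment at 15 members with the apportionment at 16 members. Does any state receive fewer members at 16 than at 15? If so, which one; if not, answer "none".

At 15 seats: Arden 6, Brisco 3, Carrow 6.
At 16 seats: Arden 7, Brisco 2, Carrow 7.
Brisco drops from 3 to 2.

Brisco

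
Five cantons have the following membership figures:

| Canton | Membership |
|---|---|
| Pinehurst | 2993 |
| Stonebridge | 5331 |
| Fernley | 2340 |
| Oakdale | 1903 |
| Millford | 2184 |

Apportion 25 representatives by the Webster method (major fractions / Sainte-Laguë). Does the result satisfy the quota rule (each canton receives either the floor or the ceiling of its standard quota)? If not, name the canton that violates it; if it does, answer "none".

Standard quotas: Pinehurst 5.073, Stonebridge 9.035, Fernley 3.966, Oakdale 3.225, Millford 3.701.
Webster allocation: Pinehurst 5, Stonebridge 9, Fernley 4, Oakdale 3, Millford 4.
Every allocation lies between the lower and upper quota.

none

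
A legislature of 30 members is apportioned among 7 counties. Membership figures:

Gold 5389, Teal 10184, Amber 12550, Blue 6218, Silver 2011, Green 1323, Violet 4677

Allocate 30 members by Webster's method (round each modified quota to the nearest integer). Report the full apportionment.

Standard divisor 42352/30 ≈ 1411.733; standard quotas: Gold 3.817, Teal 7.214, Amber 8.890, Blue 4.405, Silver 1.424, Green 0.937, Violet 3.313.
Rounding to the nearest integer gives 4, 7, 9, 4, 1, 1, 3 = 29 seats, so the divisor must be adjusted.
With modified divisor 1370: modified quotas Gold 3.934, Teal 7.434, Amber 9.161, Blue 4.539, Silver 1.468, Green 0.966, Violet 3.414.
Rounding to the nearest integer: Gold 4, Teal 7, Amber 9, Blue 5, Silver 1, Green 1, Violet 3 (total 30).

Gold: 4, Teal: 7, Amber: 9, Blue: 5, Silver: 1, Green: 1, Violet: 3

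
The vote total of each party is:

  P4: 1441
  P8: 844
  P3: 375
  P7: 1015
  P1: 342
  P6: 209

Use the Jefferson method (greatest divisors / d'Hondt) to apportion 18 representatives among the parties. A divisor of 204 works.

With modified divisor 204: modified quotas P4 7.064, P8 4.137, P3 1.838, P7 4.975, P1 1.676, P6 1.025.
Rounding down: P4 7, P8 4, P3 1, P7 4, P1 1, P6 1 (total 18).

P4=7; P8=4; P3=1; P7=4; P1=1; P6=1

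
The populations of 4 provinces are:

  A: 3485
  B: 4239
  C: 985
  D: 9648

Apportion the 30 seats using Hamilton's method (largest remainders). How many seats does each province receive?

A 6; B 7; C 1; D 16

Total 18357; standard divisor 18357/30 ≈ 611.9.
Standard quotas: A 5.6954, B 6.9276, C 1.6097, D 15.7673.
Lower quotas: A 5, B 6, C 1, D 15 (sum 27, leaving 3 seats).
Remainders in descending order: B 0.9276, D 0.7673, A 0.6954, C 0.6097.
Largest remainders: B, D, A receive the extra seats.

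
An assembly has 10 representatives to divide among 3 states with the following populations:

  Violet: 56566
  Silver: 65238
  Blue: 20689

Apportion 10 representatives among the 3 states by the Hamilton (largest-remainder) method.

Violet 4, Silver 5, Blue 1

Standard divisor: 142493 ÷ 10 ≈ 14249.3.
Standard quotas: Violet 3.9697, Silver 4.5783, Blue 1.4519.
Lower quotas: Violet 3, Silver 4, Blue 1 (sum 8, leaving 2 seats).
Remainders in descending order: Violet 0.9697, Silver 0.5783, Blue 0.4519.
Largest remainders: Violet, Silver receive the extra seats.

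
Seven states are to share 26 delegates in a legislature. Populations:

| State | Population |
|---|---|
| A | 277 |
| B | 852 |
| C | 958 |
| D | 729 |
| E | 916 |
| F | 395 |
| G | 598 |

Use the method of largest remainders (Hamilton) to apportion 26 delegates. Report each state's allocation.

The standard divisor is 4725/26 ≈ 181.731.
Standard quotas: A 1.524, B 4.688, C 5.272, D 4.011, E 5.040, F 2.174, G 3.291.
Lower quotas: A 1, B 4, C 5, D 4, E 5, F 2, G 3 (sum 24, leaving 2 seats).
Remainders in descending order: B 0.688, A 0.524, G 0.291, C 0.272, F 0.174, E 0.040, D 0.011.
Largest remainders: B, A receive the extra seats.

A=2, B=5, C=5, D=4, E=5, F=2, G=3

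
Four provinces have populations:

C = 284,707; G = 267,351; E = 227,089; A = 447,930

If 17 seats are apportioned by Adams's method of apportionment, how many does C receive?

4

Standard divisor 1227077/17 ≈ 72181; standard quotas: C 3.944, G 3.704, E 3.146, A 6.206.
Rounding up gives 4, 4, 4, 7 = 19 seats, so the divisor must be adjusted.
With modified divisor 82400: modified quotas C 3.455, G 3.245, E 2.756, A 5.436.
Rounding up: C 4, G 4, E 3, A 6 (total 17).
C receives 4.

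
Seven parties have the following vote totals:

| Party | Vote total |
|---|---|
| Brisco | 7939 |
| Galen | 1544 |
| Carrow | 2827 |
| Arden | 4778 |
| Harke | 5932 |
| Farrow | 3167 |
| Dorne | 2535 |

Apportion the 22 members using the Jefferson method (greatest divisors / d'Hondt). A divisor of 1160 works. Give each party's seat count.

With modified divisor 1160: modified quotas Brisco 6.844, Galen 1.331, Carrow 2.437, Arden 4.119, Harke 5.114, Farrow 2.730, Dorne 2.185.
Rounding down: Brisco 6, Galen 1, Carrow 2, Arden 4, Harke 5, Farrow 2, Dorne 2 (total 22).

Brisco: 6; Galen: 1; Carrow: 2; Arden: 4; Harke: 5; Farrow: 2; Dorne: 2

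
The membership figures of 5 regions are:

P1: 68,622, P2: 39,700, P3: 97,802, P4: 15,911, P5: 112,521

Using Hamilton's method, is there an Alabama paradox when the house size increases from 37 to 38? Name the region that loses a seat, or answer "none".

At 37 seats: P1 8, P2 4, P3 11, P4 2, P5 12.
At 38 seats: P1 8, P2 4, P3 11, P4 2, P5 13.
No region's allocation decreased.

none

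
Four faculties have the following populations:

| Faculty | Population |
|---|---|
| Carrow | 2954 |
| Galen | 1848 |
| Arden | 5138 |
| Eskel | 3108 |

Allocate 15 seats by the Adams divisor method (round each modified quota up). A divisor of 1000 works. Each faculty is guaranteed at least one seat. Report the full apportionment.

With modified divisor 1000: modified quotas Carrow 2.954, Galen 1.848, Arden 5.138, Eskel 3.108.
Rounding up: Carrow 3, Galen 2, Arden 6, Eskel 4 (total 15).

Carrow=3, Galen=2, Arden=6, Eskel=4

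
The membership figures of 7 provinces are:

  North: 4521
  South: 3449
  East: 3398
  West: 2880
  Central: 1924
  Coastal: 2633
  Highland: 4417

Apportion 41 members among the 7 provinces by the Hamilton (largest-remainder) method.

The standard divisor is 23222/41 ≈ 566.39.
Standard quotas: North 7.982, South 6.089, East 5.999, West 5.085, Central 3.397, Coastal 4.649, Highland 7.799.
Lower quotas: North 7, South 6, East 5, West 5, Central 3, Coastal 4, Highland 7 (sum 37, leaving 4 seats).
Remainders in descending order: East 0.999, North 0.982, Highland 0.799, Coastal 0.649, Central 0.397, South 0.089, West 0.085.
Largest remainders: East, North, Highland, Coastal receive the extra seats.

North 8; South 6; East 6; West 5; Central 3; Coastal 5; Highland 8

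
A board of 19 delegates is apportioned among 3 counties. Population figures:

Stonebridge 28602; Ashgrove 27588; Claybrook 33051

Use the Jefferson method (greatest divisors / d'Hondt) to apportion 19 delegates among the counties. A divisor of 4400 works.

Stonebridge 6, Ashgrove 6, Claybrook 7

With modified divisor 4400: modified quotas Stonebridge 6.500, Ashgrove 6.270, Claybrook 7.512.
Rounding down: Stonebridge 6, Ashgrove 6, Claybrook 7 (total 19).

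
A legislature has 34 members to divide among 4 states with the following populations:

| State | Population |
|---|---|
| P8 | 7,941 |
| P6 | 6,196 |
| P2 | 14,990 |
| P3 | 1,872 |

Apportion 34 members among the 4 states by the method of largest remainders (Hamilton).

Standard divisor: 30999 ÷ 34 ≈ 911.735.
Standard quotas: P8 8.7098, P6 6.7958, P2 16.4412, P3 2.0532.
Lower quotas: P8 8, P6 6, P2 16, P3 2 (sum 32, leaving 2 seats).
Remainders in descending order: P6 0.7958, P8 0.7098, P2 0.4412, P3 0.0532.
The surplus seats go to P6, P8.

P8: 9, P6: 7, P2: 16, P3: 2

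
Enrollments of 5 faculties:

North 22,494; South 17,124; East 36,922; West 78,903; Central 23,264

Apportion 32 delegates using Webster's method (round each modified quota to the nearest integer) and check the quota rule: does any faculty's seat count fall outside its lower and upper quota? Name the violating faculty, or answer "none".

Standard quotas: North 4.028, South 3.066, East 6.611, West 14.129, Central 4.166.
Webster allocation: North 4, South 3, East 7, West 14, Central 4.
Every allocation lies between the lower and upper quota.

none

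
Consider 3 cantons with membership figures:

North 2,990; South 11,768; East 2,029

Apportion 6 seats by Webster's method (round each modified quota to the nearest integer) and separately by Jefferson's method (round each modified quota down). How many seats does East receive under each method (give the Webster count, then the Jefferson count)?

1 and 0

Webster: North 1, South 4, East 1.
Jefferson: North 1, South 5, East 0.
East gets 1 under Webster and 0 under Jefferson.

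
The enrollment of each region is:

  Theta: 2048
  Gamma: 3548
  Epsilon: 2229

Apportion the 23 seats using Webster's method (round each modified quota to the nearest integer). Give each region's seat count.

Standard divisor 7825/23 ≈ 340.217; standard quotas: Theta 6.020, Gamma 10.429, Epsilon 6.552.
Rounding to the nearest integer gives Theta 6, Gamma 10, Epsilon 7 — total 23, matching the house size, so no adjustment is needed.

Theta: 6; Gamma: 10; Epsilon: 7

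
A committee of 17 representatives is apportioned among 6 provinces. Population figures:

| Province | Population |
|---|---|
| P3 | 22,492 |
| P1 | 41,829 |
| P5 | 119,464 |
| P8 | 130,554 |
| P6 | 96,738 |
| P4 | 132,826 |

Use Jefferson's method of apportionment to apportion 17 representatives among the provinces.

P3 0; P1 1; P5 4; P8 4; P6 3; P4 5

Standard divisor 543903/17 ≈ 31994.294; standard quotas: P3 0.703, P1 1.307, P5 3.734, P8 4.081, P6 3.024, P4 4.152.
Rounding down gives 0, 1, 3, 4, 3, 4 = 15 seats, so the divisor must be adjusted.
With modified divisor 26300: modified quotas P3 0.855, P1 1.590, P5 4.542, P8 4.964, P6 3.678, P4 5.050.
Rounding down: P3 0, P1 1, P5 4, P8 4, P6 3, P4 5 (total 17).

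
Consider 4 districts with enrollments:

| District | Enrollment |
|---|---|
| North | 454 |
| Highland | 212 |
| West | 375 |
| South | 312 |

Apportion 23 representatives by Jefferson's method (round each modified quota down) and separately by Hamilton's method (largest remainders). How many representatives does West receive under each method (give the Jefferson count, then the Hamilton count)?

Jefferson: North 8, Highland 3, West 7, South 5.
Hamilton: North 8, Highland 4, West 6, South 5.
West gets 7 under Jefferson and 6 under Hamilton.

7 and 6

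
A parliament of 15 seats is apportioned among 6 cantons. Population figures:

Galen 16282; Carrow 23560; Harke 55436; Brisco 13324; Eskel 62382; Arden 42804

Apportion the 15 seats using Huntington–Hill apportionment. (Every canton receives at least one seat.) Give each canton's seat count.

With divisor 14976: modified quotas Galen 1.087, Carrow 1.573, Harke 3.702, Brisco 0.890, Eskel 4.165, Arden 2.858.
Geometric-mean thresholds: Galen √(1·2)=1.414, Carrow √(1·2)=1.414, Harke √(3·4)=3.464, Brisco (min 1), Eskel √(4·5)=4.472, Arden √(2·3)=2.449.
Each quota rounded against its threshold gives Galen 1, Carrow 2, Harke 4, Brisco 1, Eskel 4, Arden 3 (total 15).

Galen 1; Carrow 2; Harke 4; Brisco 1; Eskel 4; Arden 3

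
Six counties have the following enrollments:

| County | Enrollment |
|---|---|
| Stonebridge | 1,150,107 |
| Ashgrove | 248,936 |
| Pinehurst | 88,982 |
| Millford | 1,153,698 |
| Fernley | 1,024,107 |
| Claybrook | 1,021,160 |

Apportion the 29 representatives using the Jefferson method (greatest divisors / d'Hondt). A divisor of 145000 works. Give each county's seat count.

Stonebridge: 7, Ashgrove: 1, Pinehurst: 0, Millford: 7, Fernley: 7, Claybrook: 7

With modified divisor 145000: modified quotas Stonebridge 7.932, Ashgrove 1.717, Pinehurst 0.614, Millford 7.957, Fernley 7.063, Claybrook 7.042.
Rounding down: Stonebridge 7, Ashgrove 1, Pinehurst 0, Millford 7, Fernley 7, Claybrook 7 (total 29).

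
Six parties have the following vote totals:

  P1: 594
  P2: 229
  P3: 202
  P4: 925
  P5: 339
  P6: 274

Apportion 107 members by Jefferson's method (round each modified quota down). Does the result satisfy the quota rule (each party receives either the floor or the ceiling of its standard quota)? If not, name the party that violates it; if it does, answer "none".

Standard quotas: P1 24.798, P2 9.560, P3 8.433, P4 38.617, P5 14.153, P6 11.439.
Jefferson allocation: P1 25, P2 9, P3 8, P4 40, P5 14, P6 11.
P4 has quota 38.617 (lower 38, upper 39) but receives 40 — outside the quota interval.

P4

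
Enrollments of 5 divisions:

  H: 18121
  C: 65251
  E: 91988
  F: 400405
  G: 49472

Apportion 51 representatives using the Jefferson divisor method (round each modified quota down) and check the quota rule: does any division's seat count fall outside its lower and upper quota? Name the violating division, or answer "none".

F

Standard quotas: H 1.478, C 5.322, E 7.503, F 32.661, G 4.035.
Jefferson allocation: H 1, C 5, E 7, F 34, G 4.
F has quota 32.661 (lower 32, upper 33) but receives 34 — outside the quota interval.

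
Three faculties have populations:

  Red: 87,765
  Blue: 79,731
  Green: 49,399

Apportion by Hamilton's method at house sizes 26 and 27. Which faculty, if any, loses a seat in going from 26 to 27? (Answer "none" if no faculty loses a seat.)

At 26 seats: Red 10, Blue 10, Green 6.
At 27 seats: Red 11, Blue 10, Green 6.
No faculty's allocation decreased.

none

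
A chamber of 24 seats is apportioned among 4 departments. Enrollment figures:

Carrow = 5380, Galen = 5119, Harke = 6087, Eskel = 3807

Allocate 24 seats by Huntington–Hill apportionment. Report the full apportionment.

With divisor 841: modified quotas Carrow 6.397, Galen 6.087, Harke 7.238, Eskel 4.527.
Geometric-mean thresholds: Carrow √(6·7)=6.481, Galen √(6·7)=6.481, Harke √(7·8)=7.483, Eskel √(4·5)=4.472.
Each quota rounded against its threshold gives Carrow 6, Galen 6, Harke 7, Eskel 5 (total 24).

Carrow 6, Galen 6, Harke 7, Eskel 5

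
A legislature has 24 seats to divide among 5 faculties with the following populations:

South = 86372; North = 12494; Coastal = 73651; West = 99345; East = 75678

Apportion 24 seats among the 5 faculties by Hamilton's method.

South: 6, North: 1, Coastal: 5, West: 7, East: 5

The standard divisor is 347540/24 ≈ 14480.833.
Standard quotas: South 5.9646, North 0.8628, Coastal 5.0861, West 6.8604, East 5.2261.
Lower quotas: South 5, North 0, Coastal 5, West 6, East 5 (sum 21, leaving 3 seats).
Remainders in descending order: South 0.9646, North 0.8628, West 0.8604, East 0.2261, Coastal 0.0861.
The surplus seats go to South, North, West.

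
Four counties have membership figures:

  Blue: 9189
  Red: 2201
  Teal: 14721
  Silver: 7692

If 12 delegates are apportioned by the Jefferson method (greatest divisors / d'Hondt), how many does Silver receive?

Standard divisor 33803/12 ≈ 2816.917; standard quotas: Blue 3.262, Red 0.781, Teal 5.226, Silver 2.731.
Rounding down gives 3, 0, 5, 2 = 10 seats, so the divisor must be adjusted.
With modified divisor 2400: modified quotas Blue 3.829, Red 0.917, Teal 6.134, Silver 3.205.
Rounding down: Blue 3, Red 0, Teal 6, Silver 3 (total 12).
Silver receives 3.

3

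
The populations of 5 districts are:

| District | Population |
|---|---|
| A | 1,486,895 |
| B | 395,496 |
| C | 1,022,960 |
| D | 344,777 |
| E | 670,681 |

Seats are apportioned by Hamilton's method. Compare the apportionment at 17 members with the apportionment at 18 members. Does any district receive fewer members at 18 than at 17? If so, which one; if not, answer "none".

D

At 17 seats: A 6, B 2, C 4, D 2, E 3.
At 18 seats: A 7, B 2, C 5, D 1, E 3.
D drops from 2 to 1.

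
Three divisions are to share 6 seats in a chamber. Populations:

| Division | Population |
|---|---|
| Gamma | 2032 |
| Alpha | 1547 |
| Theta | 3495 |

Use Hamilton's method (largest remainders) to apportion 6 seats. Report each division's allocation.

The standard divisor is 7074/6 = 1179.
Standard quotas: Gamma 1.723, Alpha 1.312, Theta 2.964.
Lower quotas: Gamma 1, Alpha 1, Theta 2 (sum 4, leaving 2 seats).
Remainders in descending order: Theta 0.964, Gamma 0.723, Alpha 0.312.
Largest remainders: Theta, Gamma receive the extra seats.

Gamma 2, Alpha 1, Theta 3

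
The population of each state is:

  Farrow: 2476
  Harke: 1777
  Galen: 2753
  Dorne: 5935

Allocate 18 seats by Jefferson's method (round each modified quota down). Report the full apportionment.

Standard divisor 12941/18 ≈ 718.944; standard quotas: Farrow 3.444, Harke 2.472, Galen 3.829, Dorne 8.255.
Rounding down gives 3, 2, 3, 8 = 16 seats, so the divisor must be adjusted.
With modified divisor 640: modified quotas Farrow 3.869, Harke 2.777, Galen 4.302, Dorne 9.273.
Rounding down: Farrow 3, Harke 2, Galen 4, Dorne 9 (total 18).

Farrow: 3; Harke: 2; Galen: 4; Dorne: 9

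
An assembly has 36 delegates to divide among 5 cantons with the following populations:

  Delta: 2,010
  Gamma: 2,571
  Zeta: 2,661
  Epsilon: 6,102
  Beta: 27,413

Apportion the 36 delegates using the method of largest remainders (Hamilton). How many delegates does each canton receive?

Standard divisor: 40757 ÷ 36 ≈ 1132.139.
Standard quotas: Delta 1.7754, Gamma 2.2709, Zeta 2.3504, Epsilon 5.3898, Beta 24.2135.
Lower quotas: Delta 1, Gamma 2, Zeta 2, Epsilon 5, Beta 24 (sum 34, leaving 2 seats).
Remainders in descending order: Delta 0.7754, Epsilon 0.3898, Zeta 0.3504, Gamma 0.2709, Beta 0.2135.
Largest remainders: Delta, Epsilon receive the extra seats.

Delta=2, Gamma=2, Zeta=2, Epsilon=6, Beta=24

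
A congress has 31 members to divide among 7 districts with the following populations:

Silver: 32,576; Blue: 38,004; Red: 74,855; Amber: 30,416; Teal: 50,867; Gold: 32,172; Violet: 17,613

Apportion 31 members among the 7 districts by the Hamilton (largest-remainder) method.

Silver: 4, Blue: 4, Red: 8, Amber: 3, Teal: 6, Gold: 4, Violet: 2

Standard divisor: 276503 ÷ 31 ≈ 8919.452.
Standard quotas: Silver 3.6522, Blue 4.2608, Red 8.3923, Amber 3.4101, Teal 5.7029, Gold 3.6069, Violet 1.9747.
Lower quotas: Silver 3, Blue 4, Red 8, Amber 3, Teal 5, Gold 3, Violet 1 (sum 27, leaving 4 seats).
Remainders in descending order: Violet 0.9747, Teal 0.7029, Silver 0.6522, Gold 0.6069, Amber 0.4101, Red 0.3923, Blue 0.2608.
Largest remainders: Violet, Teal, Silver, Gold receive the extra seats.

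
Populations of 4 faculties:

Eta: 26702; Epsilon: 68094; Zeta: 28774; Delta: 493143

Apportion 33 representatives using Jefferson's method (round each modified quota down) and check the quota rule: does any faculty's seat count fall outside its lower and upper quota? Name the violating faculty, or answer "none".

Standard quotas: Eta 1.429, Epsilon 3.644, Zeta 1.540, Delta 26.388.
Jefferson allocation: Eta 1, Epsilon 3, Zeta 1, Delta 28.
Delta has quota 26.388 (lower 26, upper 27) but receives 28 — outside the quota interval.

Delta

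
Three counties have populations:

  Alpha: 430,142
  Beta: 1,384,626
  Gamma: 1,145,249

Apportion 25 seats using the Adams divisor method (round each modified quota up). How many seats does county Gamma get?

10

Standard divisor 2960017/25 ≈ 118400.68; standard quotas: Alpha 3.633, Beta 11.694, Gamma 9.673.
Rounding up gives 4, 12, 10 = 26 seats, so the divisor must be adjusted.
With modified divisor 126600: modified quotas Alpha 3.398, Beta 10.937, Gamma 9.046.
Rounding up: Alpha 4, Beta 11, Gamma 10 (total 25).
Gamma receives 10.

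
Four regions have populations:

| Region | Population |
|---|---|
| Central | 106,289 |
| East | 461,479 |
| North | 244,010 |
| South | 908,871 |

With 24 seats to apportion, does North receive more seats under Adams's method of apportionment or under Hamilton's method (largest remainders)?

Adams

Adams: Central 2, East 6, North 4, South 12.
Hamilton: Central 2, East 6, North 3, South 13.
North gets 4 under Adams and 3 under Hamilton.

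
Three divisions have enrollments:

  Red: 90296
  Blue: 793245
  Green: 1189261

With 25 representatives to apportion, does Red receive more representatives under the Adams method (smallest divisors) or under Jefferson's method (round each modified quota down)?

Adams: Red 2, Blue 9, Green 14.
Jefferson: Red 1, Blue 10, Green 14.
Red gets 2 under Adams and 1 under Jefferson.

Adams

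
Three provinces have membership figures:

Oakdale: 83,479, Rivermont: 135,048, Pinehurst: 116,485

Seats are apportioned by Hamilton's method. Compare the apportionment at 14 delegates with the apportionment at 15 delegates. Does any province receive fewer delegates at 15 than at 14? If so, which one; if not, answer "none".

none

At 14 seats: Oakdale 3, Rivermont 6, Pinehurst 5.
At 15 seats: Oakdale 4, Rivermont 6, Pinehurst 5.
No province's allocation decreased.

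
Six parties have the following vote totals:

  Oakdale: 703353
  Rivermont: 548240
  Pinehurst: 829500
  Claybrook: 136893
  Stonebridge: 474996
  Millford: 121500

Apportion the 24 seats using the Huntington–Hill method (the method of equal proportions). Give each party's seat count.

Oakdale: 6; Rivermont: 5; Pinehurst: 7; Claybrook: 1; Stonebridge: 4; Millford: 1

With divisor 116718: modified quotas Oakdale 6.026, Rivermont 4.697, Pinehurst 7.107, Claybrook 1.173, Stonebridge 4.070, Millford 1.041.
Geometric-mean thresholds: Oakdale √(6·7)=6.481, Rivermont √(4·5)=4.472, Pinehurst √(7·8)=7.483, Claybrook √(1·2)=1.414, Stonebridge √(4·5)=4.472, Millford √(1·2)=1.414.
Each quota rounded against its threshold gives Oakdale 6, Rivermont 5, Pinehurst 7, Claybrook 1, Stonebridge 4, Millford 1 (total 24).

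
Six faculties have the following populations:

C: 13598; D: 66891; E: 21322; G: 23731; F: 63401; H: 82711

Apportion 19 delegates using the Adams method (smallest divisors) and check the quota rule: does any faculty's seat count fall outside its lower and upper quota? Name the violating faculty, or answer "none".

Standard quotas: C 0.951, D 4.678, E 1.491, G 1.660, F 4.434, H 5.785.
Adams allocation: C 1, D 5, E 2, G 2, F 4, H 5.
Every allocation lies between the lower and upper quota.

none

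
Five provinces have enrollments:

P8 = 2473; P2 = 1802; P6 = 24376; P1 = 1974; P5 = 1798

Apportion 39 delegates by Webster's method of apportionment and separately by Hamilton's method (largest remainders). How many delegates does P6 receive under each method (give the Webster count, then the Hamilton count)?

Webster: P8 3, P2 2, P6 30, P1 2, P5 2.
Hamilton: P8 3, P2 2, P6 29, P1 3, P5 2.
P6 gets 30 under Webster and 29 under Hamilton.

30 and 29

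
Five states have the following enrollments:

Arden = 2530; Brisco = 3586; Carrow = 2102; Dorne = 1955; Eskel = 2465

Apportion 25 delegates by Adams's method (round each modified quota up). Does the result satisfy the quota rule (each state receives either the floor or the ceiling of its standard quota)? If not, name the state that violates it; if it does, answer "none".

none

Standard quotas: Arden 5.005, Brisco 7.094, Carrow 4.158, Dorne 3.867, Eskel 4.876.
Adams allocation: Arden 5, Brisco 7, Carrow 4, Dorne 4, Eskel 5.
Every allocation lies between the lower and upper quota.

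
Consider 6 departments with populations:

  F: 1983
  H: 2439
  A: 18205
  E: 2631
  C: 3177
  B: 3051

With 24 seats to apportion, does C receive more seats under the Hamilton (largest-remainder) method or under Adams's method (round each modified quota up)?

Adams

Hamilton: F 2, H 2, A 14, E 2, C 2, B 2.
Adams: F 2, H 2, A 12, E 2, C 3, B 3.
C gets 2 under Hamilton and 3 under Adams.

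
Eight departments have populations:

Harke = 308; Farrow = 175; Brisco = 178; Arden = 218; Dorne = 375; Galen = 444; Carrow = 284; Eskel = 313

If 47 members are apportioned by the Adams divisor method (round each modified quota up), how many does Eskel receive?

Standard divisor 2295/47 ≈ 48.83; standard quotas: Harke 6.308, Farrow 3.584, Brisco 3.645, Arden 4.464, Dorne 7.680, Galen 9.093, Carrow 5.816, Eskel 6.410.
Rounding up gives 7, 4, 4, 5, 8, 10, 6, 7 = 51 seats, so the divisor must be adjusted.
With modified divisor 54: modified quotas Harke 5.704, Farrow 3.241, Brisco 3.296, Arden 4.037, Dorne 6.944, Galen 8.222, Carrow 5.259, Eskel 5.796.
Rounding up: Harke 6, Farrow 4, Brisco 4, Arden 5, Dorne 7, Galen 9, Carrow 6, Eskel 6 (total 47).
Eskel receives 6.

6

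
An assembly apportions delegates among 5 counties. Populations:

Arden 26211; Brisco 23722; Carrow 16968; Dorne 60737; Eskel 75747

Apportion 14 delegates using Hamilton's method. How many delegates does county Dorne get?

4

Standard divisor: 203385 ÷ 14 ≈ 14527.5.
Standard quotas: Arden 1.8042, Brisco 1.6329, Carrow 1.1680, Dorne 4.1808, Eskel 5.2140.
Lower quotas: Arden 1, Brisco 1, Carrow 1, Dorne 4, Eskel 5 (sum 12, leaving 2 seats).
Remainders in descending order: Arden 0.8042, Brisco 0.6329, Eskel 0.2140, Dorne 0.1808, Carrow 0.1680.
Largest remainders: Arden, Brisco receive the extra seats.
Dorne receives 4.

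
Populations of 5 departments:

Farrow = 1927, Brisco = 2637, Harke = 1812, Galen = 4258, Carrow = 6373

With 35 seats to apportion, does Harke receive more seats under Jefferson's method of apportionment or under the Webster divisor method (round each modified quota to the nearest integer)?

Jefferson: Farrow 4, Brisco 5, Harke 3, Galen 9, Carrow 14.
Webster: Farrow 4, Brisco 5, Harke 4, Galen 9, Carrow 13.
Harke gets 3 under Jefferson and 4 under Webster.

Webster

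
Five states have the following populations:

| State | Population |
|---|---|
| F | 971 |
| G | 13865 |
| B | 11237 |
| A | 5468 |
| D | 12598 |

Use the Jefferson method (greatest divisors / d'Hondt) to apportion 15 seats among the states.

Standard divisor 44139/15 ≈ 2942.6; standard quotas: F 0.330, G 4.712, B 3.819, A 1.858, D 4.281.
Rounding down gives 0, 4, 3, 1, 4 = 12 seats, so the divisor must be adjusted.
With modified divisor 2600: modified quotas F 0.373, G 5.333, B 4.322, A 2.103, D 4.845.
Rounding down: F 0, G 5, B 4, A 2, D 4 (total 15).

F 0, G 5, B 4, A 2, D 4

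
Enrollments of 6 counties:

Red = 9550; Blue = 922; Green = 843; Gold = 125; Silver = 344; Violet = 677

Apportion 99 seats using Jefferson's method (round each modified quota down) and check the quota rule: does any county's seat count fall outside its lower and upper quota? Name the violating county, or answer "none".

Standard quotas: Red 75.873, Blue 7.325, Green 6.697, Gold 0.993, Silver 2.733, Violet 5.379.
Jefferson allocation: Red 78, Blue 7, Green 6, Gold 1, Silver 2, Violet 5.
Red has quota 75.873 (lower 75, upper 76) but receives 78 — outside the quota interval.

Red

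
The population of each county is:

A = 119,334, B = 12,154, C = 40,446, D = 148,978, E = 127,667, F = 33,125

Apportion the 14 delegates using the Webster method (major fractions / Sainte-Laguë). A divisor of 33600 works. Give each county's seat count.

A 4, B 0, C 1, D 4, E 4, F 1

With modified divisor 33600: modified quotas A 3.552, B 0.362, C 1.204, D 4.434, E 3.800, F 0.986.
Rounding to the nearest integer: A 4, B 0, C 1, D 4, E 4, F 1 (total 14).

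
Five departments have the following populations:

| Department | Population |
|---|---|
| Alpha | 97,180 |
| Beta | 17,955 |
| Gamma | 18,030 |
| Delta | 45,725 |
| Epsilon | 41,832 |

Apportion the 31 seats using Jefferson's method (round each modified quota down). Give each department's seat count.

Standard divisor 220722/31 ≈ 7120.065; standard quotas: Alpha 13.649, Beta 2.522, Gamma 2.532, Delta 6.422, Epsilon 5.875.
Rounding down gives 13, 2, 2, 6, 5 = 28 seats, so the divisor must be adjusted.
With modified divisor 6500: modified quotas Alpha 14.951, Beta 2.762, Gamma 2.774, Delta 7.035, Epsilon 6.436.
Rounding down: Alpha 14, Beta 2, Gamma 2, Delta 7, Epsilon 6 (total 31).

Alpha 14, Beta 2, Gamma 2, Delta 7, Epsilon 6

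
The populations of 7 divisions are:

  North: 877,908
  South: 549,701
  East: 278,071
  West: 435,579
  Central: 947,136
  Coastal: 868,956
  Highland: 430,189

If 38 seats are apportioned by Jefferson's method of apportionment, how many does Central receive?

8

Standard divisor 4387540/38 ≈ 115461.579; standard quotas: North 7.603, South 4.761, East 2.408, West 3.773, Central 8.203, Coastal 7.526, Highland 3.726.
Rounding down gives 7, 4, 2, 3, 8, 7, 3 = 34 seats, so the divisor must be adjusted.
With modified divisor 108100: modified quotas North 8.121, South 5.085, East 2.572, West 4.029, Central 8.762, Coastal 8.038, Highland 3.980.
Rounding down: North 8, South 5, East 2, West 4, Central 8, Coastal 8, Highland 3 (total 38).
Central receives 8.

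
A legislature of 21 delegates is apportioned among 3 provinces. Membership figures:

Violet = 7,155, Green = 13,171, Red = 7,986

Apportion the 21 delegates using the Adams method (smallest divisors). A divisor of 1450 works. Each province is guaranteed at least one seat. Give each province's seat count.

With modified divisor 1450: modified quotas Violet 4.934, Green 9.083, Red 5.508.
Rounding up: Violet 5, Green 10, Red 6 (total 21).

Violet=5; Green=10; Red=6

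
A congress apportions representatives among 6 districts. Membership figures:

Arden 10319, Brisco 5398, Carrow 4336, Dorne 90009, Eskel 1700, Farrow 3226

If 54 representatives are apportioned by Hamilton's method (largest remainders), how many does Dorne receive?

42

Standard divisor: 114988 ÷ 54 ≈ 2129.407.
Standard quotas: Arden 4.8459, Brisco 2.5350, Carrow 2.0362, Dorne 42.2695, Eskel 0.7983, Farrow 1.5150.
Lower quotas: Arden 4, Brisco 2, Carrow 2, Dorne 42, Eskel 0, Farrow 1 (sum 51, leaving 3 seats).
Remainders in descending order: Arden 0.8459, Eskel 0.7983, Brisco 0.5350, Farrow 0.5150, Dorne 0.2695, Carrow 0.0362.
Largest remainders: Arden, Eskel, Brisco receive the extra seats.
Dorne receives 42.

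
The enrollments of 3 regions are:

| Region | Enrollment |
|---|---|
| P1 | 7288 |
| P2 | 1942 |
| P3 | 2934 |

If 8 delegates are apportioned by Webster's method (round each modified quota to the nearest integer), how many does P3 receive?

Standard divisor 12164/8 ≈ 1520.5; standard quotas: P1 4.793, P2 1.277, P3 1.930.
Rounding to the nearest integer gives P1 5, P2 1, P3 2 — total 8, matching the house size, so no adjustment is needed.
P3 receives 2.

2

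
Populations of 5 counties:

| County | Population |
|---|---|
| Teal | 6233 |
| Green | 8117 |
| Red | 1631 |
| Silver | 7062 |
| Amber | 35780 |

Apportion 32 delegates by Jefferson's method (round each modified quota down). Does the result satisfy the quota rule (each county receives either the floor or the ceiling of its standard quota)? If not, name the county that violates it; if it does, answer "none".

Amber

Standard quotas: Teal 3.391, Green 4.416, Red 0.887, Silver 3.842, Amber 19.464.
Jefferson allocation: Teal 3, Green 4, Red 0, Silver 4, Amber 21.
Amber has quota 19.464 (lower 19, upper 20) but receives 21 — outside the quota interval.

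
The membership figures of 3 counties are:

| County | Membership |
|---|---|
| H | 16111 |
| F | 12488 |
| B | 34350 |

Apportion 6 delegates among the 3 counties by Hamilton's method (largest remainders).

Total 62949; standard divisor 62949/6 ≈ 10491.5.
Standard quotas: H 1.5356, F 1.1903, B 3.2741.
Lower quotas: H 1, F 1, B 3 (sum 5, leaving 1 seat).
Remainders in descending order: H 0.5356, B 0.2741, F 0.1903.
Largest remainder: H receives the extra seat.

H: 2; F: 1; B: 3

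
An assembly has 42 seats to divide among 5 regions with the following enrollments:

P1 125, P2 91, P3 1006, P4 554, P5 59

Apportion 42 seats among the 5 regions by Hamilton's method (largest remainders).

The standard divisor is 1835/42 ≈ 43.69.
Standard quotas: P1 2.861, P2 2.083, P3 23.026, P4 12.680, P5 1.350.
Lower quotas: P1 2, P2 2, P3 23, P4 12, P5 1 (sum 40, leaving 2 seats).
Remainders in descending order: P1 0.861, P4 0.680, P5 0.350, P2 0.083, P3 0.026.
The surplus seats go to P1, P4.

P1 3, P2 2, P3 23, P4 13, P5 1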